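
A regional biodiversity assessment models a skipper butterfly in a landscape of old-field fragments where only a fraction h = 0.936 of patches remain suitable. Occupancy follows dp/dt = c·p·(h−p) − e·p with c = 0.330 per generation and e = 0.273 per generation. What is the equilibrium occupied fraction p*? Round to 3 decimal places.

Setting dp/dt = 0 and dividing by p* gives c·(h−p*) = e.
So p* = h − e/c = 0.936 − 0.273/0.330 = 0.936 − 0.8273 = 0.1087.

0.109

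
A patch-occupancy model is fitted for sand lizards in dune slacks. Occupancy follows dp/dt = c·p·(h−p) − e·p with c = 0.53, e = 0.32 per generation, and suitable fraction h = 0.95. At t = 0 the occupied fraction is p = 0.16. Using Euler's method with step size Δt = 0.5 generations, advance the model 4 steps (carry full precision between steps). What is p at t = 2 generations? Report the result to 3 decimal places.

Update rule: p ← p + [c·p·(h−p) − e·p]·Δt with Δt = 0.5.
  1  |  dp/dt·Δt = +0.007896  |  p_1 = 0.167896
  2  |  dp/dt·Δt = +0.007934  |  p_2 = 0.175830
  3  |  dp/dt·Δt = +0.007940  |  p_3 = 0.183770
  4  |  dp/dt·Δt = +0.007911  |  p_4 = 0.191681

0.192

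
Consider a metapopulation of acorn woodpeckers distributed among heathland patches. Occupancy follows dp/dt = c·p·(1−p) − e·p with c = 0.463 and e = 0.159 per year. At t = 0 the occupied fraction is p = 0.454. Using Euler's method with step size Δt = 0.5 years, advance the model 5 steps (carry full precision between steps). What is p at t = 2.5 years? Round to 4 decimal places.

Update rule: p ← p + [c·p·(1−p) − e·p]·Δt with Δt = 0.5.
  1  |  dp/dt·Δt = +0.021292  |  p_1 = 0.475292
  2  |  dp/dt·Δt = +0.019948  |  p_2 = 0.495240
  3  |  dp/dt·Δt = +0.018498  |  p_3 = 0.513738
  4  |  dp/dt·Δt = +0.016989  |  p_4 = 0.530727
  5  |  dp/dt·Δt = +0.015464  |  p_5 = 0.546191

0.5462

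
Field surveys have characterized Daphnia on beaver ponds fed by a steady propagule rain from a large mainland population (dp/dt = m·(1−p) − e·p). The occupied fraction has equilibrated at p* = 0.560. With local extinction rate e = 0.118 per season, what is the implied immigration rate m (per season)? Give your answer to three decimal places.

0.150

At equilibrium m(1−p*) = e·p*, so m = e·p*/(1−p*).
m = 0.118 × 0.560 / 0.4400 = 0.0661/0.4400 = 0.1502.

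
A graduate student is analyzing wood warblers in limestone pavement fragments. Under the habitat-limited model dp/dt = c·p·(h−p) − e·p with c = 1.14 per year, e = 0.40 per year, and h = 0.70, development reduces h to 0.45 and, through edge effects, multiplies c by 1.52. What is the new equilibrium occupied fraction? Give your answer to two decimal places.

0.22

Before: p* = h − e/c = 0.70 − 0.40/1.14 = 0.70 − 0.3509 = 0.3491.
After: c = 1.7328, e = 0.4, h = 0.45; p* = 0.45 − 0.4/1.7328 = 0.2192.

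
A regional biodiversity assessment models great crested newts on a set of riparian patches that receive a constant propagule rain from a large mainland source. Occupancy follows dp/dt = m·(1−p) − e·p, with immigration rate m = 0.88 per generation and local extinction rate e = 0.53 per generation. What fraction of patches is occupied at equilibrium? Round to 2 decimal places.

At equilibrium the propagule rain into empty patches balances local extinction: m(1−p*) = e·p*.
p* = m/(m+e) = 0.88/(0.88+0.53) = 0.88/1.4100 = 0.6241.

0.62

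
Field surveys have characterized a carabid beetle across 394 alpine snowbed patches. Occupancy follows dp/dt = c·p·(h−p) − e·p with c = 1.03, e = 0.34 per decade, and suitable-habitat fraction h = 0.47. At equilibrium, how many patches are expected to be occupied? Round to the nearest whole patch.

p* = h − e/c = 0.47 − 0.3301 = 0.1399.
Expected occupied patches = N × p* = 394 × 0.1399 = 55.12 ≈ 55.

55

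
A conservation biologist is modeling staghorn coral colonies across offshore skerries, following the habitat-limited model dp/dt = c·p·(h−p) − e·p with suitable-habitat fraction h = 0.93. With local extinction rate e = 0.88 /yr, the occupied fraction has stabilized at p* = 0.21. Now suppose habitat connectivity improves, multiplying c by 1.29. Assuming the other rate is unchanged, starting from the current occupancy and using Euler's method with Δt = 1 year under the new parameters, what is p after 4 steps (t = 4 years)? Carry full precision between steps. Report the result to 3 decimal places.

Balance c(h−p*) = e gives c = e/(0.93 − 0.21000) = 0.88/0.72000 = 1.22222.
Starting from p₀ = 0.21000; update p ← p + (dp/dt)·Δt with the new parameters.
  1  |  dp/dt·Δt = +0.053592  |  p_1 = 0.263592
  2  |  dp/dt·Δt = +0.044996  |  p_2 = 0.308588
  3  |  dp/dt·Δt = +0.030785  |  p_3 = 0.339373
  4  |  dp/dt·Δt = +0.017384  |  p_4 = 0.356756

0.357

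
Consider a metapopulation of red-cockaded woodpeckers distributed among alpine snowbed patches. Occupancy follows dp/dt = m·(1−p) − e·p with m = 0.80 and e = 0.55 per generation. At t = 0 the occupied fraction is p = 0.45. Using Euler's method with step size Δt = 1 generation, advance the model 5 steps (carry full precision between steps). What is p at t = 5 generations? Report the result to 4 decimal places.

0.5933

Update rule: p ← p + [m·(1−p) − e·p]·Δt with Δt = 1.
t = 1: p = 0.45000 + (+0.19250) = 0.64250
t = 2: p = 0.64250 + (-0.06738) = 0.57512
t = 3: p = 0.57512 + (+0.02358) = 0.59871
t = 4: p = 0.59871 + (-0.00825) = 0.59045
t = 5: p = 0.59045 + (+0.00289) = 0.59334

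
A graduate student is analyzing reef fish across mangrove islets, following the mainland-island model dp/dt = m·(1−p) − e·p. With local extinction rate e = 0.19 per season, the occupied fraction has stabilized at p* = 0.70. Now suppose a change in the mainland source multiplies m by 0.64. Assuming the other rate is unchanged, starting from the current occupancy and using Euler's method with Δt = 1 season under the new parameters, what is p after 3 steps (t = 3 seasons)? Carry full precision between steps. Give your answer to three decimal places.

Balance m(1−p*) = e·p* gives m = e·p*/(1−p*) = 0.19×0.70000/0.30000 = 0.44333.
Starting from p₀ = 0.70000; update p ← p + (dp/dt)·Δt with the new parameters.
step 1: Δp = -0.04788, p = 0.65212
step 2: Δp = -0.02520, p = 0.62692
step 3: Δp = -0.01326, p = 0.61366

0.614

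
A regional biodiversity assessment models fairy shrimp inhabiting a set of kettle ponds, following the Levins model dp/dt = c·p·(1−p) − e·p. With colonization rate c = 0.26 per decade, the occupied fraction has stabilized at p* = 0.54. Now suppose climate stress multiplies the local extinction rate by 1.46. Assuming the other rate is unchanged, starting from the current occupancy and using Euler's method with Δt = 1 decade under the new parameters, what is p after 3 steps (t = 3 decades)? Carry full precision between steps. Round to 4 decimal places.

Balance c(1−p*) = e gives e = 0.26×(1 − 0.54000) = 0.11960.
Starting from p₀ = 0.54000; update p ← p + (dp/dt)·Δt with the new parameters.
step 1: Δp = -0.02971, p = 0.51029
step 2: Δp = -0.02413, p = 0.48616
step 3: Δp = -0.01994, p = 0.46622

0.4662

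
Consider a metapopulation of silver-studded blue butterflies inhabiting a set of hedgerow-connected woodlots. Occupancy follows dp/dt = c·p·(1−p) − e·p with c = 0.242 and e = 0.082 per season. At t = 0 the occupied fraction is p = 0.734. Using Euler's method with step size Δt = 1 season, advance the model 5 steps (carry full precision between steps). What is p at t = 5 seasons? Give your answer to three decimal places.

Update rule: p ← p + [c·p·(1−p) − e·p]·Δt with Δt = 1.
t = 1: p = 0.73400 + (-0.01294) = 0.72106
t = 2: p = 0.72106 + (-0.01045) = 0.71061
t = 3: p = 0.71061 + (-0.00850) = 0.70210
t = 4: p = 0.70210 + (-0.00696) = 0.69515
t = 5: p = 0.69515 + (-0.00572) = 0.68943

0.689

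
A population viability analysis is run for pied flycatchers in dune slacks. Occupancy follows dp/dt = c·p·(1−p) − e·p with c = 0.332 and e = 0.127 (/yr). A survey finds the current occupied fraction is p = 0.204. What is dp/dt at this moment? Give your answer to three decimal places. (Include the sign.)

0.028

Colonization term: c·p·(1−p) = 0.332×0.204×0.7960 = 0.05391.
Extinction term: e·p = 0.02591.
dp/dt = 0.05391 − 0.02591 = 0.02800.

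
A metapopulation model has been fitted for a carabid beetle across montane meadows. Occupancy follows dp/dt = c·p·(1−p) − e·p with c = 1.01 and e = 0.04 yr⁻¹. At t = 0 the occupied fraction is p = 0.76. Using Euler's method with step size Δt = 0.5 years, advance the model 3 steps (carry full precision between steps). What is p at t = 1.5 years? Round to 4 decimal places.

0.9211

Update rule: p ← p + [c·p·(1−p) − e·p]·Δt with Δt = 0.5.
p: 0.76000 → 0.83691  (Δp = +0.07691)
p: 0.83691 → 0.88910  (Δp = +0.05219)
p: 0.88910 → 0.92111  (Δp = +0.03201)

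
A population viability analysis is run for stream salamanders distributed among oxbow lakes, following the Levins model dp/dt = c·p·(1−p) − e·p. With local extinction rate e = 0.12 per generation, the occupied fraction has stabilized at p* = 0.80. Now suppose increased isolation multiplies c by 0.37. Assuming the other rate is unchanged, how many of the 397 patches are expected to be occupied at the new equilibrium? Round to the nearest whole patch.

Balance c(1−p*) = e gives c = e/(1 − 0.80000) = 0.12/0.20000 = 0.60000.
New p* = 1 − e/c = 1 − 0.12000/0.22200 = 0.45946.
Expected occupied = 397 × 0.45946 = 182.41 ≈ 182.

182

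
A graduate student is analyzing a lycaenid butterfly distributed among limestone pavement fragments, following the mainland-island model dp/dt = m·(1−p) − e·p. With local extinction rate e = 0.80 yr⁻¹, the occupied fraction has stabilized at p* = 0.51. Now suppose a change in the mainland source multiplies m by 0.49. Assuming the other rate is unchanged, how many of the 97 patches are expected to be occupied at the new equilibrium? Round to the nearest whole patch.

33

Balance m(1−p*) = e·p* gives m = e·p*/(1−p*) = 0.80×0.51000/0.49000 = 0.83265.
New p* = m/(m+e) = 0.40800/(0.40800+0.80000) = 0.33775.
Expected occupied = 97 × 0.33775 = 32.76 ≈ 33.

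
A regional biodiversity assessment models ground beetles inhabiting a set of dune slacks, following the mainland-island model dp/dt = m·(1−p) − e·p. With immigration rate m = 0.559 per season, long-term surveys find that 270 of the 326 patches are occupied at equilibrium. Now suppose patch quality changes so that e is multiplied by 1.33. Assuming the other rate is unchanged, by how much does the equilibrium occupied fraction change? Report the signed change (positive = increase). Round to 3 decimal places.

Observed p* = 270/326 = 0.82822.
Balance m(1−p*) = e·p* gives e = m(1−p*)/p* = 0.559×0.17178/0.82822 = 0.11594.
New p* = m/(m+e) = 0.55900/(0.55900+0.15420) = 0.78379.
Δp* = 0.78379 − 0.82822 = -0.04443.

-0.044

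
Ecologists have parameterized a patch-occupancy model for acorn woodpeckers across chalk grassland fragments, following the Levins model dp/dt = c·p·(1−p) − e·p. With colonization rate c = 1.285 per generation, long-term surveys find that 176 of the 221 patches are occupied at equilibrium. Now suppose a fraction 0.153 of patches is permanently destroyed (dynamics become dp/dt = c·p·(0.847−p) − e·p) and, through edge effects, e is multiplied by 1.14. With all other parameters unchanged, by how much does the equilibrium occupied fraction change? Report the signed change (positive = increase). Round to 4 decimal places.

Observed p* = 176/221 = 0.79638.
Balance c(1−p*) = e gives e = 1.285×(1 − 0.79638) = 0.26165.
New p* = 0.847 − e/c = 0.847 − 0.29828/1.28500 = 0.61488.
Δp* = 0.61488 − 0.79638 = -0.18150.

-0.1815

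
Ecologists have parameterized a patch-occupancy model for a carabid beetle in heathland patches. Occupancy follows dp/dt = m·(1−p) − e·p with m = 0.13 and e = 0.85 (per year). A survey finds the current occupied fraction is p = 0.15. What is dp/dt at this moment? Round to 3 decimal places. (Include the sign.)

-0.017

Colonization term: m·(1−p) = 0.13×0.8500 = 0.11050.
Extinction term: e·p = 0.12750.
dp/dt = 0.11050 − 0.12750 = -0.01700.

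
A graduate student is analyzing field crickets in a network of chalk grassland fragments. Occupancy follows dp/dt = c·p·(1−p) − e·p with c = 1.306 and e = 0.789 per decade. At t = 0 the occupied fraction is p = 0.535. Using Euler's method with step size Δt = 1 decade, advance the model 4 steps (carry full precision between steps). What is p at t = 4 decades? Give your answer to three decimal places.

Update rule: p ← p + [c·p·(1−p) − e·p]·Δt with Δt = 1.
  1  |  dp/dt·Δt = -0.097215  |  p_1 = 0.437785
  2  |  dp/dt·Δt = -0.023968  |  p_2 = 0.413818
  3  |  dp/dt·Δt = -0.009702  |  p_3 = 0.404115
  4  |  dp/dt·Δt = -0.004354  |  p_4 = 0.399761

0.400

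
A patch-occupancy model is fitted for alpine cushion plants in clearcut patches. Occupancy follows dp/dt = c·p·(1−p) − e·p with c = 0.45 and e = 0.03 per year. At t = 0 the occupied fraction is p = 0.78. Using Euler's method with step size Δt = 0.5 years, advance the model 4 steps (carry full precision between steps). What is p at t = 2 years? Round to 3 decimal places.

Update rule: p ← p + [c·p·(1−p) − e·p]·Δt with Δt = 0.5.
t = 0.5: p = 0.78000 + (+0.02691) = 0.80691
t = 1: p = 0.80691 + (+0.02295) = 0.82986
t = 1.5: p = 0.82986 + (+0.01932) = 0.84918
t = 2: p = 0.84918 + (+0.01608) = 0.86526

0.865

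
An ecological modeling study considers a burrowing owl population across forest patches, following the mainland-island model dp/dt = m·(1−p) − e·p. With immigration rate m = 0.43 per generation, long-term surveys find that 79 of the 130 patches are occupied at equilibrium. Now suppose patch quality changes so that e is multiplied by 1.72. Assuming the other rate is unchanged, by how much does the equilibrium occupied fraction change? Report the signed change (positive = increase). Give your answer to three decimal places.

-0.134

Observed p* = 79/130 = 0.60769.
Balance m(1−p*) = e·p* gives e = m(1−p*)/p* = 0.43×0.39231/0.60769 = 0.27760.
New p* = m/(m+e) = 0.43000/(0.43000+0.47747) = 0.47384.
Δp* = 0.47384 − 0.60769 = -0.13385.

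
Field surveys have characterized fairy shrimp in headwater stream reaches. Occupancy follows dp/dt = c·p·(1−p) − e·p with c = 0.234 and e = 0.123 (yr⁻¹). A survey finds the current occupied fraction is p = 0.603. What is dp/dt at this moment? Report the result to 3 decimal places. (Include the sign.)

-0.018

Colonization term: c·p·(1−p) = 0.234×0.603×0.3970 = 0.05602.
Extinction term: e·p = 0.07417.
dp/dt = 0.05602 − 0.07417 = -0.01815.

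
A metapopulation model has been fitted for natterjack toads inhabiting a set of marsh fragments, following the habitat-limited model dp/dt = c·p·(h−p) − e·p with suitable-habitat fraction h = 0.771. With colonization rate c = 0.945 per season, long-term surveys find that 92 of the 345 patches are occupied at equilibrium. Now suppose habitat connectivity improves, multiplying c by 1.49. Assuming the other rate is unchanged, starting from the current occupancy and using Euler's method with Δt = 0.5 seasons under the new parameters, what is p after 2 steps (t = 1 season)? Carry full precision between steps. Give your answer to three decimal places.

0.326

Observed p* = 92/345 = 0.26667.
Balance c(h−p*) = e gives e = 0.945×(0.771 − 0.26667) = 0.47659.
Starting from p₀ = 0.26667; update p ← p + (dp/dt)·Δt with the new parameters.
  1  |  dp/dt·Δt = +0.031138  |  p_1 = 0.297804
  2  |  dp/dt·Δt = +0.028245  |  p_2 = 0.326049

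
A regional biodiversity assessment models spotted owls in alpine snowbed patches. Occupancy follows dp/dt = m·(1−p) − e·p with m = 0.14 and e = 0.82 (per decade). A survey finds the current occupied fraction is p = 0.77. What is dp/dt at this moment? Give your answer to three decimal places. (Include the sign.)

Colonization term: m·(1−p) = 0.14×0.2300 = 0.03220.
Extinction term: e·p = 0.63140.
dp/dt = 0.03220 − 0.63140 = -0.59920.

-0.599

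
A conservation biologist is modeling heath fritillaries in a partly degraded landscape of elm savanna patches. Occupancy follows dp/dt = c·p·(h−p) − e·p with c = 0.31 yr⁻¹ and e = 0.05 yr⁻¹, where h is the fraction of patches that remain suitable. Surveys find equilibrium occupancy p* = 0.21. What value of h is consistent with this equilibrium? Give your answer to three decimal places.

At equilibrium c(h−p*) = e, so h = p* + e/c.
h = 0.21 + 0.05/0.31 = 0.21 + 0.1613 = 0.3713.

0.371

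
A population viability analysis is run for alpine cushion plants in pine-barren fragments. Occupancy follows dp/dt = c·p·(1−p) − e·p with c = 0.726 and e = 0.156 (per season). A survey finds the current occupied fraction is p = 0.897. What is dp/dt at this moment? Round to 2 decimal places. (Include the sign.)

-0.07

Colonization term: c·p·(1−p) = 0.726×0.897×0.1030 = 0.06708.
Extinction term: e·p = 0.13993.
dp/dt = 0.06708 − 0.13993 = -0.07286.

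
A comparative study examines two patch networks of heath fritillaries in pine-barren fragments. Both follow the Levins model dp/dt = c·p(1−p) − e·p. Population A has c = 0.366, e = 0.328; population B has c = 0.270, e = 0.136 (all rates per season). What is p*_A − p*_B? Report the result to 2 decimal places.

A: p*_A = 1 − 0.328/0.366 = 0.1038.
B: p*_B = 1 − 0.136/0.270 = 0.4963.
p*_A − p*_B = 0.1038 − 0.4963 = -0.3925.

-0.39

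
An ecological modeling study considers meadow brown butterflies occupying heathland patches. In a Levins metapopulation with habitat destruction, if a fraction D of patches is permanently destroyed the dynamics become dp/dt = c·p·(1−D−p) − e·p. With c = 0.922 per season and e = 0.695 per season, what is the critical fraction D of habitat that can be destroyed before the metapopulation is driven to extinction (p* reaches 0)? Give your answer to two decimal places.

The nontrivial equilibrium is p* = (1−D) − e/c; extinction occurs when this hits zero.
So D_crit = 1 − e/c = 1 − 0.695/0.922 = 1 − 0.7538 = 0.2462.
This equals the undisturbed p*, a classic result of Lande's extension.

0.25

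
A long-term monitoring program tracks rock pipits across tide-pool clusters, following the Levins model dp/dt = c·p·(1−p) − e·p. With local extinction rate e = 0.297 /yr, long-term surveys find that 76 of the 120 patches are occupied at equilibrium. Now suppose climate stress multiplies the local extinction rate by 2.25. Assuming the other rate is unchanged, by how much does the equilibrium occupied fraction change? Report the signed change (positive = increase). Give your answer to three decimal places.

-0.458

Observed p* = 76/120 = 0.63333.
Balance c(1−p*) = e gives c = e/(1 − 0.63333) = 0.297/0.36667 = 0.80999.
New p* = 1 − e/c = 1 − 0.66825/0.80999 = 0.17499.
Δp* = 0.17499 − 0.63333 = -0.45834.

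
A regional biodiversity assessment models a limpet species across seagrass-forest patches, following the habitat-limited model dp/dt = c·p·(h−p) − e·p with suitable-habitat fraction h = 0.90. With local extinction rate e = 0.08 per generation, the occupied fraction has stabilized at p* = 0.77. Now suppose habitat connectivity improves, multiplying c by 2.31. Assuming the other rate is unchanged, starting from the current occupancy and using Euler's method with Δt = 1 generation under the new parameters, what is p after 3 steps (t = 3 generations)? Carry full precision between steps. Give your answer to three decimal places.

0.844

Balance c(h−p*) = e gives c = e/(0.9 − 0.77000) = 0.08/0.13000 = 0.61538.
Starting from p₀ = 0.77000; update p ← p + (dp/dt)·Δt with the new parameters.
p: 0.77000 → 0.85070  (Δp = +0.08070)
p: 0.85070 → 0.84226  (Δp = -0.00843)
p: 0.84226 → 0.84401  (Δp = +0.00175)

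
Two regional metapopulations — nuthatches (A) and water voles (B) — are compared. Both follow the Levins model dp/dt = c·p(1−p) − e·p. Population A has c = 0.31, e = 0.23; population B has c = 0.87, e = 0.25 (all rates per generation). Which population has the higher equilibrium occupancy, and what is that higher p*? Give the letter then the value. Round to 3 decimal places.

B, 0.713

A: p*_A = 1 − 0.23/0.31 = 0.2581.
B: p*_B = 1 − 0.25/0.87 = 0.7126.
B is higher at 0.7126.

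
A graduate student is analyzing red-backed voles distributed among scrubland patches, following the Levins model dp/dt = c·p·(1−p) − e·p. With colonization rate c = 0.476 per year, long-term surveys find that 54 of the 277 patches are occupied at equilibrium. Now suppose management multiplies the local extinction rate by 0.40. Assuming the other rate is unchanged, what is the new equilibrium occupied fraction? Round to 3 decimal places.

0.678

Observed p* = 54/277 = 0.19495.
Balance c(1−p*) = e gives e = 0.476×(1 − 0.19495) = 0.38320.
New p* = 1 − e/c = 1 − 0.15328/0.47600 = 0.67798.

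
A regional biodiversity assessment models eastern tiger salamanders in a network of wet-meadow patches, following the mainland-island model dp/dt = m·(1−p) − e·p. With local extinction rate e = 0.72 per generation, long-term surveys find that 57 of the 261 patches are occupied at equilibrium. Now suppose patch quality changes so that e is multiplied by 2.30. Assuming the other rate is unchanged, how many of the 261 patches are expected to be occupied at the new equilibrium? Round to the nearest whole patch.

28

Observed p* = 57/261 = 0.21839.
Balance m(1−p*) = e·p* gives m = e·p*/(1−p*) = 0.72×0.21839/0.78161 = 0.20118.
New p* = m/(m+e) = 0.20118/(0.20118+1.65600) = 0.10833.
Expected occupied = 261 × 0.10833 = 28.27 ≈ 28.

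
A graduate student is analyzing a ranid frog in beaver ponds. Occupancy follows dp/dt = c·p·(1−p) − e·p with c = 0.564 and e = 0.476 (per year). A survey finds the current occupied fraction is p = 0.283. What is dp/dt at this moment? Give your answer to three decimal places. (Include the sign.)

Colonization term: c·p·(1−p) = 0.564×0.283×0.7170 = 0.11444.
Extinction term: e·p = 0.13471.
dp/dt = 0.11444 − 0.13471 = -0.02027.

-0.020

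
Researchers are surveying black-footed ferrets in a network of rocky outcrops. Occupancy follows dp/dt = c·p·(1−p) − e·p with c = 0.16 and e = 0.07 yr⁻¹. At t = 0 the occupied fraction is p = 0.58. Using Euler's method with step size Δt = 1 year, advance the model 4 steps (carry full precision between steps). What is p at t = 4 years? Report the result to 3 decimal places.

0.574

Update rule: p ← p + [c·p·(1−p) − e·p]·Δt with Δt = 1.
step 1: Δp = -0.00162, p = 0.57838
step 2: Δp = -0.00147, p = 0.57691
step 3: Δp = -0.00133, p = 0.57558
step 4: Δp = -0.00120, p = 0.57437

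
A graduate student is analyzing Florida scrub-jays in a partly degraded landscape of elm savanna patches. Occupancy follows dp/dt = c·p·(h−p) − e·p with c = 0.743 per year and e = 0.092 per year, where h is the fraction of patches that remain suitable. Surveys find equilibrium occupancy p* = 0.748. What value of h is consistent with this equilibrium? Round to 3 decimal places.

0.872

At equilibrium c(h−p*) = e, so h = p* + e/c.
h = 0.748 + 0.092/0.743 = 0.748 + 0.1238 = 0.8718.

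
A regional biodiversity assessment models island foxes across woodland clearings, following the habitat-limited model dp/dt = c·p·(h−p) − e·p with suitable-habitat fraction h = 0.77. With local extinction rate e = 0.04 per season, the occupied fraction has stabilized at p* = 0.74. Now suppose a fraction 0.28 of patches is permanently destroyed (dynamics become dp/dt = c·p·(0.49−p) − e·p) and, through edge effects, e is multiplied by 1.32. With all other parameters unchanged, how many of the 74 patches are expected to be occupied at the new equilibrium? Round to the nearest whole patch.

33

Balance c(h−p*) = e gives c = e/(0.77 − 0.74000) = 0.04/0.03000 = 1.33333.
New p* = 0.49 − e/c = 0.49 − 0.05280/1.33333 = 0.45040.
Expected occupied = 74 × 0.45040 = 33.33 ≈ 33.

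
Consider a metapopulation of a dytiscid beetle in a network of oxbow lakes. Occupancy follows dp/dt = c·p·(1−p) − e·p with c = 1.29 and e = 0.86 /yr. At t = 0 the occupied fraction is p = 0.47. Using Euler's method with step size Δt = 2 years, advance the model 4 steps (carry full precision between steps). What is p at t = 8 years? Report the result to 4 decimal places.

0.3332

Update rule: p ← p + [c·p·(1−p) − e·p]·Δt with Δt = 2.
  1  |  dp/dt·Δt = -0.165722  |  p_1 = 0.304278
  2  |  dp/dt·Δt = +0.022810  |  p_2 = 0.327088
  3  |  dp/dt·Δt = +0.005271  |  p_3 = 0.332358
  4  |  dp/dt·Δt = +0.000836  |  p_4 = 0.333194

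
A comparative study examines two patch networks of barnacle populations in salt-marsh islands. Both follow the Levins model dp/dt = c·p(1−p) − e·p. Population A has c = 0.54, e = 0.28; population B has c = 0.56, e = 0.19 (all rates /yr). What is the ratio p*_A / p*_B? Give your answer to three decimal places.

A: p*_A = 1 − 0.28/0.54 = 0.4815.
B: p*_B = 1 − 0.19/0.56 = 0.6607.
p*_A / p*_B = 0.4815/0.6607 = 0.7287.

0.729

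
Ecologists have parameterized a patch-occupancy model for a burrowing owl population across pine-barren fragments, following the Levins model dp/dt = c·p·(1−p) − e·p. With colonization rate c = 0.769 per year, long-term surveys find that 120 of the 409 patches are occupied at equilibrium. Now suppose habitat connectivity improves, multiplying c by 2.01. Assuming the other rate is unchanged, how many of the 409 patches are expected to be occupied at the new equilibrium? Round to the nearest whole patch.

265

Observed p* = 120/409 = 0.29340.
Balance c(1−p*) = e gives e = 0.769×(1 − 0.29340) = 0.54338.
New p* = 1 − e/c = 1 − 0.54338/1.54569 = 0.64845.
Expected occupied = 409 × 0.64845 = 265.22 ≈ 265.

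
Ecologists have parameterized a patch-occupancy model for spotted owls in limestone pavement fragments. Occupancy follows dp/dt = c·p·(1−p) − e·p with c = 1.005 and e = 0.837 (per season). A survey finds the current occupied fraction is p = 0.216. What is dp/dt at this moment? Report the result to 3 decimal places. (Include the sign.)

-0.011

Colonization term: c·p·(1−p) = 1.005×0.216×0.7840 = 0.17019.
Extinction term: e·p = 0.18079.
dp/dt = 0.17019 − 0.18079 = -0.01060.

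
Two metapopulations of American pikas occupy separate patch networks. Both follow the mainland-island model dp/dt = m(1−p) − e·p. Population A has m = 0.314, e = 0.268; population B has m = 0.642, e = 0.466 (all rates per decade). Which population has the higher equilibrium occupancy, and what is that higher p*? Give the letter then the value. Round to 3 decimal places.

A: p*_A = m/(m+e) = 0.314/0.5820 = 0.5395.
B: p*_B = 0.642/1.1080 = 0.5794.
B is higher at 0.5794.

B, 0.579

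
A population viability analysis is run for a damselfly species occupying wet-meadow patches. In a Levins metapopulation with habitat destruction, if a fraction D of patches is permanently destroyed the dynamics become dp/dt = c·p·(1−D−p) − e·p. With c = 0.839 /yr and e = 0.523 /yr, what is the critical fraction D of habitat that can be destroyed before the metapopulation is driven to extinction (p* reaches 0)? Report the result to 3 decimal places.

The nontrivial equilibrium is p* = (1−D) − e/c; extinction occurs when this hits zero.
So D_crit = 1 − e/c = 1 − 0.523/0.839 = 1 − 0.6234 = 0.3766.
This equals the undisturbed p*, a classic result of Lande's extension.

0.377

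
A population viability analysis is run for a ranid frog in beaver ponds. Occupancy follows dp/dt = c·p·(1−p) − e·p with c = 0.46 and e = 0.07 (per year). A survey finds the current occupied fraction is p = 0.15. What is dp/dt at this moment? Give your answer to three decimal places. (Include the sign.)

0.048

Colonization term: c·p·(1−p) = 0.46×0.15×0.8500 = 0.05865.
Extinction term: e·p = 0.01050.
dp/dt = 0.05865 − 0.01050 = 0.04815.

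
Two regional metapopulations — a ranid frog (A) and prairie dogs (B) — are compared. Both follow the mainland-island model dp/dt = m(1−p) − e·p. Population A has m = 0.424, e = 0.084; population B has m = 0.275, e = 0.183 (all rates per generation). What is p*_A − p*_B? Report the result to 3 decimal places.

0.234

A: p*_A = m/(m+e) = 0.424/0.5080 = 0.8346.
B: p*_B = 0.275/0.4580 = 0.6004.
p*_A − p*_B = 0.8346 − 0.6004 = 0.2342.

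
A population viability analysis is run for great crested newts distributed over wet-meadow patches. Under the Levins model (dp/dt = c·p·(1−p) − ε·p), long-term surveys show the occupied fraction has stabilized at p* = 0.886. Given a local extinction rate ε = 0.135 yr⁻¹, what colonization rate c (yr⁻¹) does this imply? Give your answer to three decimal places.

At equilibrium c(1−p*) = ε, so c = ε/(1−p*).
c = 0.135/(1 − 0.886) = 0.135/0.1140 = 1.1842.

1.184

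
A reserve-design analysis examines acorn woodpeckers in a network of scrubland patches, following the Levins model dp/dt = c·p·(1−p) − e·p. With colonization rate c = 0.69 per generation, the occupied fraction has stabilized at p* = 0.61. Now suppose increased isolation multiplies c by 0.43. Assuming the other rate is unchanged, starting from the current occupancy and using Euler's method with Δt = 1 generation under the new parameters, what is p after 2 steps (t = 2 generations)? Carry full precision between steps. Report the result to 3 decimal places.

Balance c(1−p*) = e gives e = 0.69×(1 − 0.61000) = 0.26910.
Starting from p₀ = 0.61000; update p ← p + (dp/dt)·Δt with the new parameters.
step 1: Δp = -0.09357, p = 0.51643
step 2: Δp = -0.06488, p = 0.45156

0.452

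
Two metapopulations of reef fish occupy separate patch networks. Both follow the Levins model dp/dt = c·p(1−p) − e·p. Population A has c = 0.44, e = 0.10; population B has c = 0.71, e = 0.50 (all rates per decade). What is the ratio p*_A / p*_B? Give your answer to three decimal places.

2.613

A: p*_A = 1 − 0.10/0.44 = 0.7727.
B: p*_B = 1 − 0.50/0.71 = 0.2958.
p*_A / p*_B = 0.7727/0.2958 = 2.6126.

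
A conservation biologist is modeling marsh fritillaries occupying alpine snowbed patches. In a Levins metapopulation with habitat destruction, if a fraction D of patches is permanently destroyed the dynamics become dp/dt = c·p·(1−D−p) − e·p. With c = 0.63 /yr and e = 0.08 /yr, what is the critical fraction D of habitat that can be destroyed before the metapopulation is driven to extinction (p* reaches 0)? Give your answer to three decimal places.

The nontrivial equilibrium is p* = (1−D) − e/c; extinction occurs when this hits zero.
So D_crit = 1 − e/c = 1 − 0.08/0.63 = 1 − 0.1270 = 0.8730.
This equals the undisturbed p*, a classic result of Lande's extension.

0.873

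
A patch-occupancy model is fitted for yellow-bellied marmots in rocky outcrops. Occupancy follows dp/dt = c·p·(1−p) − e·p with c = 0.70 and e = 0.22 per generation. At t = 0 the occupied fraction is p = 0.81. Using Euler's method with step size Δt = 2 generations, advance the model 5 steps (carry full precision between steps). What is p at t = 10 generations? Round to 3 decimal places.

0.686

Update rule: p ← p + [c·p·(1−p) − e·p]·Δt with Δt = 2.
p: 0.81000 → 0.66906  (Δp = -0.14094)
p: 0.66906 → 0.68466  (Δp = +0.01560)
p: 0.68466 → 0.68567  (Δp = +0.00101)
p: 0.68567 → 0.68571  (Δp = +0.00004)
p: 0.68571 → 0.68571  (Δp = +0.00000)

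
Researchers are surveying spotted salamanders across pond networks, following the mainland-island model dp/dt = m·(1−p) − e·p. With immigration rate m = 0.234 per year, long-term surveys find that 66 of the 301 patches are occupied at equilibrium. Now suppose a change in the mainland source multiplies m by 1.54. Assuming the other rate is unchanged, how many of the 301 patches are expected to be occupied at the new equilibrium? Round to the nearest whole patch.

Observed p* = 66/301 = 0.21927.
Balance m(1−p*) = e·p* gives e = m(1−p*)/p* = 0.234×0.78073/0.21927 = 0.83318.
New p* = m/(m+e) = 0.36036/(0.36036+0.83318) = 0.30193.
Expected occupied = 301 × 0.30193 = 90.88 ≈ 91.

91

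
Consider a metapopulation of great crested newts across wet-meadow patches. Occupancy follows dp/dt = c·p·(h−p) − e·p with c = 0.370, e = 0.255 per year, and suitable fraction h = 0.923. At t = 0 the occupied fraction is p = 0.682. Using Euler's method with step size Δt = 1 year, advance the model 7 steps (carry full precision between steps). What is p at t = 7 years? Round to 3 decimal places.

0.347

Update rule: p ← p + [c·p·(h−p) − e·p]·Δt with Δt = 1.
  1  |  dp/dt·Δt = -0.113096  |  p_1 = 0.568904
  2  |  dp/dt·Δt = -0.070535  |  p_2 = 0.498369
  3  |  dp/dt·Δt = -0.048784  |  p_3 = 0.449585
  4  |  dp/dt·Δt = -0.035893  |  p_4 = 0.413692
  5  |  dp/dt·Δt = -0.027534  |  p_5 = 0.386158
  6  |  dp/dt·Δt = -0.021767  |  p_6 = 0.364391
  7  |  dp/dt·Δt = -0.017605  |  p_7 = 0.346786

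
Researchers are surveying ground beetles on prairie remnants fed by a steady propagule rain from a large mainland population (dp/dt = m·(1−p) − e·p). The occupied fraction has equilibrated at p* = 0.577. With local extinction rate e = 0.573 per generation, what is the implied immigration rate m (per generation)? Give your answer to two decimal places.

0.78

At equilibrium m(1−p*) = e·p*, so m = e·p*/(1−p*).
m = 0.573 × 0.577 / 0.4230 = 0.3306/0.4230 = 0.7816.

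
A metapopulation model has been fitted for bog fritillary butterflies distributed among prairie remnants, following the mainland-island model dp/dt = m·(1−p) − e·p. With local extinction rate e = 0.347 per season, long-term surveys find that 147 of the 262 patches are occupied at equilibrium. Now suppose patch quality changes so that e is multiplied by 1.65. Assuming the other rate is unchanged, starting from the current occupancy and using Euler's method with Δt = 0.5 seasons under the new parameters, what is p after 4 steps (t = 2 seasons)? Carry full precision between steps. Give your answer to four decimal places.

0.4438

Observed p* = 147/262 = 0.56107.
Balance m(1−p*) = e·p* gives m = e·p*/(1−p*) = 0.347×0.56107/0.43893 = 0.44356.
Starting from p₀ = 0.56107; update p ← p + (dp/dt)·Δt with the new parameters.
t = 0.5: p = 0.56107 + (-0.06327) = 0.49779
t = 1: p = 0.49779 + (-0.03113) = 0.46667
t = 1.5: p = 0.46667 + (-0.01531) = 0.45135
t = 2: p = 0.45135 + (-0.00753) = 0.44382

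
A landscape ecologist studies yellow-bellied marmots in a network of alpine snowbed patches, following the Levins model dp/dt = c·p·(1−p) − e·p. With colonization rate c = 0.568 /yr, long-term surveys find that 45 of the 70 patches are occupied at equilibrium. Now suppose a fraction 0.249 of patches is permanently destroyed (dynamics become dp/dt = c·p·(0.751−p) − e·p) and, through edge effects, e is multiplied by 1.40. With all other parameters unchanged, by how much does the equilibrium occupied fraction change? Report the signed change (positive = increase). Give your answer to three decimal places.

Observed p* = 45/70 = 0.64286.
Balance c(1−p*) = e gives e = 0.568×(1 − 0.64286) = 0.20286.
New p* = 0.751 − e/c = 0.751 − 0.28400/0.56800 = 0.25100.
Δp* = 0.25100 − 0.64286 = -0.39186.

-0.392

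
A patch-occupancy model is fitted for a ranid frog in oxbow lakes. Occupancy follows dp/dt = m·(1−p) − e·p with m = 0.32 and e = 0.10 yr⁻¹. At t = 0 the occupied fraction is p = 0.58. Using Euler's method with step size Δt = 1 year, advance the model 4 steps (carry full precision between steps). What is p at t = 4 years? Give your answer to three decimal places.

Update rule: p ← p + [m·(1−p) − e·p]·Δt with Δt = 1.
step 1: Δp = +0.07640, p = 0.65640
step 2: Δp = +0.04431, p = 0.70071
step 3: Δp = +0.02570, p = 0.72641
step 4: Δp = +0.01491, p = 0.74132

0.741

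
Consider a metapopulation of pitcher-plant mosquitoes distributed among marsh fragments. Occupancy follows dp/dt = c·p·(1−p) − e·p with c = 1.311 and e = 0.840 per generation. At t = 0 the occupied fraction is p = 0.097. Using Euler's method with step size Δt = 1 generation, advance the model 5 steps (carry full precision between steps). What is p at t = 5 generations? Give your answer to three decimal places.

Update rule: p ← p + [c·p·(1−p) − e·p]·Δt with Δt = 1.
  1  |  dp/dt·Δt = +0.033352  |  p_1 = 0.130352
  2  |  dp/dt·Δt = +0.039120  |  p_2 = 0.169472
  3  |  dp/dt·Δt = +0.042168  |  p_3 = 0.211640
  4  |  dp/dt·Δt = +0.040961  |  p_4 = 0.252601
  5  |  dp/dt·Δt = +0.035324  |  p_5 = 0.287925

0.288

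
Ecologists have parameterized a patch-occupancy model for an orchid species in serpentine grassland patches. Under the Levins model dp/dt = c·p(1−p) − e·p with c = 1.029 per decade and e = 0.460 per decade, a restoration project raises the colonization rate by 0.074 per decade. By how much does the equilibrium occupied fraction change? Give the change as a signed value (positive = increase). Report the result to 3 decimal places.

Before: p* = 1 − 0.460/1.029 = 0.5530.
After the change, c = 1.103, e = 0.46, so p* = 1 − 0.46/1.103 = 0.5830.
Δp* = 0.5830 − 0.5530 = +0.0300.

0.030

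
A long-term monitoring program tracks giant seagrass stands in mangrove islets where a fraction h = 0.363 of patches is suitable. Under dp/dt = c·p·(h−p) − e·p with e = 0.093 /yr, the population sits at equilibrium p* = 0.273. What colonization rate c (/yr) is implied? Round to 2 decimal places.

At equilibrium c(h−p*) = e, so c = e/(h−p*).
c = 0.093/(0.363 − 0.273) = 0.093/0.0900 = 1.0333.

1.03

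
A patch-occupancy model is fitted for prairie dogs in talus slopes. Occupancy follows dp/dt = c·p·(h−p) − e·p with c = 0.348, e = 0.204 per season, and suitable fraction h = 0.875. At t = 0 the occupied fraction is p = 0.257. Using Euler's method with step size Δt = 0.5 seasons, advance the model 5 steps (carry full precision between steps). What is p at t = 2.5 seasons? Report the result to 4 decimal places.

0.2636

Update rule: p ← p + [c·p·(h−p) − e·p]·Δt with Δt = 0.5.
p: 0.25700 → 0.25842  (Δp = +0.00142)
p: 0.25842 → 0.25979  (Δp = +0.00137)
p: 0.25979 → 0.26110  (Δp = +0.00131)
p: 0.26110 → 0.26236  (Δp = +0.00126)
p: 0.26236 → 0.26356  (Δp = +0.00121)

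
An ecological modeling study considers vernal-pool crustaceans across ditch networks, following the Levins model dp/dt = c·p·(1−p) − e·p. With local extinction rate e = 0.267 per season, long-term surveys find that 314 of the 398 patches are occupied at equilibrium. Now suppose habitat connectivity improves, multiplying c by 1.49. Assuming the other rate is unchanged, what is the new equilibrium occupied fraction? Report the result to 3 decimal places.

0.858

Observed p* = 314/398 = 0.78894.
Balance c(1−p*) = e gives c = e/(1 − 0.78894) = 0.267/0.21106 = 1.26504.
New p* = 1 − e/c = 1 − 0.26700/1.88491 = 0.85835.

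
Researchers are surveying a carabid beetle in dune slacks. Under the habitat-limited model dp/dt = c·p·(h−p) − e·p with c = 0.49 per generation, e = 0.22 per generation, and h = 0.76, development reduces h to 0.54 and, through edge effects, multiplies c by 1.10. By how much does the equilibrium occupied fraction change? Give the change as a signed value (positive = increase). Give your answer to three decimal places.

-0.179

Before: p* = h − e/c = 0.76 − 0.22/0.49 = 0.76 − 0.4490 = 0.3110.
After: c = 0.539, e = 0.22, h = 0.54; p* = 0.54 − 0.22/0.539 = 0.1318.
Δp* = 0.1318 − 0.3110 = -0.1792.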